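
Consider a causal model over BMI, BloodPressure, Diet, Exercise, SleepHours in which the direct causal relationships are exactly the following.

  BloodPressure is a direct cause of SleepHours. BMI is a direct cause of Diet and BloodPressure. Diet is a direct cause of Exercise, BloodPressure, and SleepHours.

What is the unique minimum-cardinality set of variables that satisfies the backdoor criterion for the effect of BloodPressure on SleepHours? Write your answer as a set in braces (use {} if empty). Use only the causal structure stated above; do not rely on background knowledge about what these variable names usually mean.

{Diet}

Variables eligible for adjustment (non-descendants of BloodPressure, excluding BloodPressure and SleepHours): {BMI, Diet, Exercise}.
Backdoor paths from BloodPressure to SleepHours:
  P1: BloodPressure <- BMI -> Diet -> SleepHours
  P2: BloodPressure <- Diet -> SleepHours
The empty set is not sufficient: P1 (BloodPressure <- BMI -> Diet -> SleepHours) has no collider blocking it and no conditioned non-collider, so it is open.
Try {Diet}:
  P1: blocked at chain node Diet ∈ conditioning set.
  P2: blocked at fork node Diet ∈ conditioning set.
{Diet} contains no descendant of BloodPressure and blocks every backdoor path.
No other singleton works — e.g. {BMI} leaves P2 open — so {Diet} is the unique smallest valid adjustment set.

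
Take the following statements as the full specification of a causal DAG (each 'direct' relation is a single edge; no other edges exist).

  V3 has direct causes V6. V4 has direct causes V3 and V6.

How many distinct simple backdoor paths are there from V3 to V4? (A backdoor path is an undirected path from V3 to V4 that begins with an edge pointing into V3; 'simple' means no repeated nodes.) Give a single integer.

A backdoor path from V3 to V4 is any simple undirected path whose first edge points into V3 (i.e. leaves V3 via a parent).
Parents of V3: {V6}.
Enumerating:
  P1: V3 <- V6 -> V4
That exhausts the simple backdoor paths. Count: 1.

1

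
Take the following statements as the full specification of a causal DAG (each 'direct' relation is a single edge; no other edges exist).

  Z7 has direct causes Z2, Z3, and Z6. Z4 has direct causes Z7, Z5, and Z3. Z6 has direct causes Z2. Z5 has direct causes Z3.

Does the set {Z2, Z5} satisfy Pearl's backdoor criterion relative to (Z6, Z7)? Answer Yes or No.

Backdoor paths from Z6 to Z7 (paths whose first edge points into Z6):
  P1: Z6 <- Z2 -> Z7
Condition 1 (no descendant of Z6 in the set): holds — descendants of Z6 are {Z4, Z7}; none are in {Z2, Z5}.
Condition 2 (every backdoor path blocked by {Z2, Z5}):
  P1: blocked at fork node Z2 ∈ conditioning set.
{Z2, Z5} satisfies the backdoor criterion.

Yes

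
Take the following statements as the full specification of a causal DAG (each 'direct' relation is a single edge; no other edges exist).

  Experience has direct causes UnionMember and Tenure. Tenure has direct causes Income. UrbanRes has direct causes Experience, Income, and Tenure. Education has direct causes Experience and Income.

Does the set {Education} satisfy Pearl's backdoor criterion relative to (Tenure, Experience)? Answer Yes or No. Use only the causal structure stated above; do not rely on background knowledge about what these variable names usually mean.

No

Backdoor paths from Tenure to Experience (paths whose first edge points into Tenure):
  P1: Tenure <- Income -> UrbanRes <- Experience
  P2: Tenure <- Income -> Education <- Experience
Condition 1 (no descendant of Tenure in the set): FAILS — Education is a descendant of Tenure.
Condition 2 (every backdoor path blocked by {Education}):
  P1: blocked at collider UrbanRes (neither it nor any descendant is in the conditioning set).
  P2: open — collider(s) Education are conditioned on (or have a conditioned descendant) and no non-collider on the path is in the set.
{Education} does not satisfy the backdoor criterion.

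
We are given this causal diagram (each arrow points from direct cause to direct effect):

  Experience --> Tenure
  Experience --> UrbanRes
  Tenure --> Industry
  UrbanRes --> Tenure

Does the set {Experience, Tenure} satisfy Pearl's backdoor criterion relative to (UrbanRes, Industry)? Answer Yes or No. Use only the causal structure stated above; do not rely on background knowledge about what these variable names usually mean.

No

Backdoor paths from UrbanRes to Industry (paths whose first edge points into UrbanRes):
  P1: UrbanRes <- Experience -> Tenure -> Industry
Condition 1 (no descendant of UrbanRes in the set): FAILS — Tenure is a descendant of UrbanRes.
Condition 2 (every backdoor path blocked by {Experience, Tenure}):
  P1: blocked at fork node Experience ∈ conditioning set.
{Experience, Tenure} does not satisfy the backdoor criterion.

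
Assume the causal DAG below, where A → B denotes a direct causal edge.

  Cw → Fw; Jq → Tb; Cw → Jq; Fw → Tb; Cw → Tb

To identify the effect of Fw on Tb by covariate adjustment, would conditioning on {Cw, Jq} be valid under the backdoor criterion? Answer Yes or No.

Backdoor paths from Fw to Tb (paths whose first edge points into Fw):
  P1: Fw <- Cw -> Jq -> Tb
  P2: Fw <- Cw -> Tb
Condition 1 (no descendant of Fw in the set): holds — descendants of Fw are {Tb}; none are in {Cw, Jq}.
Condition 2 (every backdoor path blocked by {Cw, Jq}):
  P1: blocked at fork node Cw ∈ conditioning set.
  P2: blocked at fork node Cw ∈ conditioning set.
{Cw, Jq} satisfies the backdoor criterion.

Yes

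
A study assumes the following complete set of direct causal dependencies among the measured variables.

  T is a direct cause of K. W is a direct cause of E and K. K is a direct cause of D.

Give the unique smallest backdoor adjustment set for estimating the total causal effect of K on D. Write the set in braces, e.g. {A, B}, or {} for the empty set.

Variables eligible for adjustment (non-descendants of K, excluding K and D): {E, T, W}.
Backdoor paths from K to D:
  (none)
With no backdoor paths the empty set already satisfies the criterion, and it is trivially minimal.

{}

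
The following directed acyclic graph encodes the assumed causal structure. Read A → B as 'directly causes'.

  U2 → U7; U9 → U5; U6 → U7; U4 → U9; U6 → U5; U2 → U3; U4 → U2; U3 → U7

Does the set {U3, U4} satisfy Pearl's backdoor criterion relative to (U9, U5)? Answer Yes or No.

Backdoor paths from U9 to U5 (paths whose first edge points into U9):
  P1: U9 <- U4 -> U2 -> U3 -> U7 <- U6 -> U5
  P2: U9 <- U4 -> U2 -> U7 <- U6 -> U5
Condition 1 (no descendant of U9 in the set): holds — descendants of U9 are {U5}; none are in {U3, U4}.
Condition 2 (every backdoor path blocked by {U3, U4}):
  P1: blocked at fork node U4 ∈ conditioning set.
  P2: blocked at fork node U4 ∈ conditioning set.
{U3, U4} satisfies the backdoor criterion.

Yes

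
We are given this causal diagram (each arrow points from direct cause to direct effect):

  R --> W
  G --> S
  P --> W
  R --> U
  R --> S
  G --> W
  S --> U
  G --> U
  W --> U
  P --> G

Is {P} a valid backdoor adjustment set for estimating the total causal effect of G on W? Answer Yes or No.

Yes

Backdoor paths from G to W (paths whose first edge points into G):
  P1: G <- P -> W
Condition 1 (no descendant of G in the set): holds — descendants of G are {S, U, W}; none are in {P}.
Condition 2 (every backdoor path blocked by {P}):
  P1: blocked at fork node P ∈ conditioning set.
{P} satisfies the backdoor criterion.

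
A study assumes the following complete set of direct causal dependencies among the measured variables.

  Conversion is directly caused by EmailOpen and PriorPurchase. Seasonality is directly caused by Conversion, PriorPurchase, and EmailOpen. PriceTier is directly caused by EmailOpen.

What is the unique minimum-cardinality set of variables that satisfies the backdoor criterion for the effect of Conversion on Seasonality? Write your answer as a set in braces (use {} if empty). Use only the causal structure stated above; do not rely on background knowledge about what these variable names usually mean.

{EmailOpen, PriorPurchase}

Variables eligible for adjustment (non-descendants of Conversion, excluding Conversion and Seasonality): {EmailOpen, PriceTier, PriorPurchase}.
Backdoor paths from Conversion to Seasonality:
  P1: Conversion <- EmailOpen -> Seasonality
  P2: Conversion <- PriorPurchase -> Seasonality
The empty set is not sufficient: P1 (Conversion <- EmailOpen -> Seasonality) has no collider blocking it and no conditioned non-collider, so it is open.
Try {EmailOpen, PriorPurchase}:
  P1: blocked at fork node EmailOpen ∈ conditioning set.
  P2: blocked at fork node PriorPurchase ∈ conditioning set.
{EmailOpen, PriorPurchase} contains no descendant of Conversion and blocks every backdoor path.
Every element of {EmailOpen, PriorPurchase} is needed (dropping EmailOpen leaves P1 open; dropping PriorPurchase leaves P2 open), so no proper subset is valid.
Among all size-2 subsets of the eligible variables, only {EmailOpen, PriorPurchase} blocks every backdoor path, so it is the unique smallest valid adjustment set.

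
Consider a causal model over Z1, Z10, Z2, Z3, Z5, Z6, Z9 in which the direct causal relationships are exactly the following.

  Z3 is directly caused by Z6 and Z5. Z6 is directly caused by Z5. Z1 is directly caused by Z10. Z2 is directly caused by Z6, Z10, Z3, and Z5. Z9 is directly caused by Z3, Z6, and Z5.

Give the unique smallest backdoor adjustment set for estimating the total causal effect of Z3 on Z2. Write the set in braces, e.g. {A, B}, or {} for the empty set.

Variables eligible for adjustment (non-descendants of Z3, excluding Z3 and Z2): {Z1, Z10, Z5, Z6}.
Backdoor paths from Z3 to Z2:
  P1: Z3 <- Z5 -> Z6 -> Z2
  P2: Z3 <- Z5 -> Z2
  P3: Z3 <- Z5 -> Z9 <- Z6 -> Z2
  P4: Z3 <- Z6 <- Z5 -> Z2
  P5: Z3 <- Z6 -> Z2
  P6: Z3 <- Z6 -> Z9 <- Z5 -> Z2
The empty set is not sufficient: P1 (Z3 <- Z5 -> Z6 -> Z2) has no collider blocking it and no conditioned non-collider, so it is open.
Try {Z5, Z6}:
  P1: blocked at fork node Z5 ∈ conditioning set.
  P2: blocked at fork node Z5 ∈ conditioning set.
  P3: blocked at fork node Z5 ∈ conditioning set.
  P4: blocked at chain node Z6 ∈ conditioning set.
  P5: blocked at fork node Z6 ∈ conditioning set.
  P6: blocked at fork node Z6 ∈ conditioning set.
{Z5, Z6} contains no descendant of Z3 and blocks every backdoor path.
Every element of {Z5, Z6} is needed (dropping Z5 leaves P2 open; dropping Z6 leaves P5 open), so no proper subset is valid.
Among all size-2 subsets of the eligible variables, only {Z5, Z6} blocks every backdoor path, so it is the unique smallest valid adjustment set.

{Z5, Z6}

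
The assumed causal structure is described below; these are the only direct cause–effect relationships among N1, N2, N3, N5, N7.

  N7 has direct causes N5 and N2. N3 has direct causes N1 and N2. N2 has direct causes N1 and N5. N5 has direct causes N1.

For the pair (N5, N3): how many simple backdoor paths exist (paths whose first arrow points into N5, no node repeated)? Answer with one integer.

A backdoor path from N5 to N3 is any simple undirected path whose first edge points into N5 (i.e. leaves N5 via a parent).
Parents of N5: {N1}.
Enumerating:
  P1: N5 <- N1 -> N2 -> N3
  P2: N5 <- N1 -> N3
That exhausts the simple backdoor paths. Count: 2.

2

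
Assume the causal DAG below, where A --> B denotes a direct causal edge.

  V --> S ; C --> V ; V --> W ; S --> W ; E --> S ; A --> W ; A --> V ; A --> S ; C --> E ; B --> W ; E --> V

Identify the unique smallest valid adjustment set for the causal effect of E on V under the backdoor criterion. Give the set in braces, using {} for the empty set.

{C}

Variables eligible for adjustment (non-descendants of E, excluding E and V): {A, B, C}.
Backdoor paths from E to V:
  P1: E <- C -> V
The empty set is not sufficient: P1 (E <- C -> V) has no collider blocking it and no conditioned non-collider, so it is open.
Try {C}:
  P1: blocked at fork node C ∈ conditioning set.
{C} contains no descendant of E and blocks every backdoor path.
No other singleton works — e.g. {A} leaves P1 open — so {C} is the unique smallest valid adjustment set.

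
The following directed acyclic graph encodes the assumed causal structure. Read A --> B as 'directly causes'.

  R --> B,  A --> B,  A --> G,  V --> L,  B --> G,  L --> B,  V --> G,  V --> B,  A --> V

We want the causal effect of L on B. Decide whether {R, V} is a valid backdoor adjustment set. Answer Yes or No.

Yes

Backdoor paths from L to B (paths whose first edge points into L):
  P1: L <- V <- A -> B
  P2: L <- V <- A -> G <- B
  P3: L <- V -> B
  P4: L <- V -> G <- A -> B
  P5: L <- V -> G <- B
Condition 1 (no descendant of L in the set): holds — descendants of L are {B, G}; none are in {R, V}.
Condition 2 (every backdoor path blocked by {R, V}):
  P1: blocked at chain node V ∈ conditioning set.
  P2: blocked at chain node V ∈ conditioning set.
  P3: blocked at fork node V ∈ conditioning set.
  P4: blocked at fork node V ∈ conditioning set.
  P5: blocked at fork node V ∈ conditioning set.
{R, V} satisfies the backdoor criterion.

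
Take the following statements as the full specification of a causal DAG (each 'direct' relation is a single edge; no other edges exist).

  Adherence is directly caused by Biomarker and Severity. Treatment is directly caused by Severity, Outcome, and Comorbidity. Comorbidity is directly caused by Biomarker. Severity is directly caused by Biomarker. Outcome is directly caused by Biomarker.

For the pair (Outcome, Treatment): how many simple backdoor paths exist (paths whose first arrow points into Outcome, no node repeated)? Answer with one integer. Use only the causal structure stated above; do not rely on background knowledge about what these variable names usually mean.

3

A backdoor path from Outcome to Treatment is any simple undirected path whose first edge points into Outcome (i.e. leaves Outcome via a parent).
Parents of Outcome: {Biomarker}.
Enumerating:
  P1: Outcome <- Biomarker -> Comorbidity -> Treatment
  P2: Outcome <- Biomarker -> Severity -> Treatment
  P3: Outcome <- Biomarker -> Adherence <- Severity -> Treatment
That exhausts the simple backdoor paths. Count: 3.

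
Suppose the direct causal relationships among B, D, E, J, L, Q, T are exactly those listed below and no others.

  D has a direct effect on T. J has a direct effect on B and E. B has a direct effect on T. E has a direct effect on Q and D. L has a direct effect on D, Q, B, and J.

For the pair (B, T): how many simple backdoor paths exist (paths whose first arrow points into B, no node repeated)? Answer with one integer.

7

A backdoor path from B to T is any simple undirected path whose first edge points into B (i.e. leaves B via a parent).
Parents of B: {J, L}.
Enumerating:
  P1: B <- L -> J -> E -> D -> T
  P2: B <- L -> D -> T
  P3: B <- L -> Q <- E -> D -> T
  P4: B <- J <- L -> D -> T
  P5: B <- J <- L -> Q <- E -> D -> T
  P6: B <- J -> E -> D -> T
  P7: B <- J -> E -> Q <- L -> D -> T
That exhausts the simple backdoor paths. Count: 7.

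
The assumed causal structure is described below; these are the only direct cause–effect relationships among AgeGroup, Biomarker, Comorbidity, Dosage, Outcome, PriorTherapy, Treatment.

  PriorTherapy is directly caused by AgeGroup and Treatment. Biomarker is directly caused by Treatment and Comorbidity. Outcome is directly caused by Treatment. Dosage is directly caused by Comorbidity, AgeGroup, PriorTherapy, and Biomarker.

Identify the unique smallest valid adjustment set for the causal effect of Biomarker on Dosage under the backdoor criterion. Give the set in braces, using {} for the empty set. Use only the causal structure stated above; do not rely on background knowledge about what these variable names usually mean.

{Comorbidity, Treatment}

Variables eligible for adjustment (non-descendants of Biomarker, excluding Biomarker and Dosage): {AgeGroup, Comorbidity, Outcome, PriorTherapy, Treatment}.
Backdoor paths from Biomarker to Dosage:
  P1: Biomarker <- Treatment -> PriorTherapy <- AgeGroup -> Dosage
  P2: Biomarker <- Treatment -> PriorTherapy -> Dosage
  P3: Biomarker <- Comorbidity -> Dosage
The empty set is not sufficient: P2 (Biomarker <- Treatment -> PriorTherapy -> Dosage) has no collider blocking it and no conditioned non-collider, so it is open.
Try {Comorbidity, Treatment}:
  P1: blocked at fork node Treatment ∈ conditioning set.
  P2: blocked at fork node Treatment ∈ conditioning set.
  P3: blocked at fork node Comorbidity ∈ conditioning set.
{Comorbidity, Treatment} contains no descendant of Biomarker and blocks every backdoor path.
Every element of {Comorbidity, Treatment} is needed (dropping Comorbidity leaves P3 open; dropping Treatment leaves P2 open), so no proper subset is valid.
Among all size-2 subsets of the eligible variables, only {Comorbidity, Treatment} blocks every backdoor path, so it is the unique smallest valid adjustment set.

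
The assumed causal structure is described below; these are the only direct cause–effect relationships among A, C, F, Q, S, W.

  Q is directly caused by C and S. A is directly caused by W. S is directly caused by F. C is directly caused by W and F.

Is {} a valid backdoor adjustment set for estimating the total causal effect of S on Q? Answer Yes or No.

Backdoor paths from S to Q (paths whose first edge points into S):
  P1: S <- F -> C -> Q
Condition 1 (no descendant of S in the set): holds — descendants of S are {Q}; none are in {}.
Condition 2 (every backdoor path blocked by {}):
  P1: open — no interior node is in the conditioning set.
{} does not satisfy the backdoor criterion.

No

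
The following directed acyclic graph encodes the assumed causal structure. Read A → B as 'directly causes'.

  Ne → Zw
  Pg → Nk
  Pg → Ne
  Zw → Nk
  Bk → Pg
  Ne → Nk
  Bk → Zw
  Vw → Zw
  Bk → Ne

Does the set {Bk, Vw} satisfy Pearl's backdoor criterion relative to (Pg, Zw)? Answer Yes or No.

Backdoor paths from Pg to Zw (paths whose first edge points into Pg):
  P1: Pg <- Bk -> Ne -> Zw
  P2: Pg <- Bk -> Ne -> Nk <- Zw
  P3: Pg <- Bk -> Zw
Condition 1 (no descendant of Pg in the set): holds — descendants of Pg are {Ne, Nk, Zw}; none are in {Bk, Vw}.
Condition 2 (every backdoor path blocked by {Bk, Vw}):
  P1: blocked at fork node Bk ∈ conditioning set.
  P2: blocked at fork node Bk ∈ conditioning set.
  P3: blocked at fork node Bk ∈ conditioning set.
{Bk, Vw} satisfies the backdoor criterion.

Yes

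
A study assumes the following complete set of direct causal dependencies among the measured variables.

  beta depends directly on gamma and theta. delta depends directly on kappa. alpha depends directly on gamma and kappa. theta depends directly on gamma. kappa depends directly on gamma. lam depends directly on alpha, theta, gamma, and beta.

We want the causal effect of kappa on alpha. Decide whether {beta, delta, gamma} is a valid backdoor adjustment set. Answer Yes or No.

Backdoor paths from kappa to alpha (paths whose first edge points into kappa):
  P1: kappa <- gamma -> theta -> beta -> lam <- alpha
  P2: kappa <- gamma -> theta -> lam <- alpha
  P3: kappa <- gamma -> alpha
  P4: kappa <- gamma -> beta <- theta -> lam <- alpha
  P5: kappa <- gamma -> beta -> lam <- alpha
  P6: kappa <- gamma -> lam <- alpha
Condition 1 (no descendant of kappa in the set): FAILS — delta is a descendant of kappa.
Condition 2 (every backdoor path blocked by {beta, delta, gamma}):
  P1: blocked at fork node gamma ∈ conditioning set.
  P2: blocked at fork node gamma ∈ conditioning set.
  P3: blocked at fork node gamma ∈ conditioning set.
  P4: blocked at fork node gamma ∈ conditioning set.
  P5: blocked at fork node gamma ∈ conditioning set.
  P6: blocked at fork node gamma ∈ conditioning set.
{beta, delta, gamma} does not satisfy the backdoor criterion.

No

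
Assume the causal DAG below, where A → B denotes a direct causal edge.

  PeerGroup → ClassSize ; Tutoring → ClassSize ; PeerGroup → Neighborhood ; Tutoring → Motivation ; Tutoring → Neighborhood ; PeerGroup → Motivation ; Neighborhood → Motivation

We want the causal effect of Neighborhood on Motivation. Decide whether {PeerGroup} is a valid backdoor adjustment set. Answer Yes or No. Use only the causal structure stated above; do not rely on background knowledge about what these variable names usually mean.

No

Backdoor paths from Neighborhood to Motivation (paths whose first edge points into Neighborhood):
  P1: Neighborhood <- Tutoring -> ClassSize <- PeerGroup -> Motivation
  P2: Neighborhood <- Tutoring -> Motivation
  P3: Neighborhood <- PeerGroup -> ClassSize <- Tutoring -> Motivation
  P4: Neighborhood <- PeerGroup -> Motivation
Condition 1 (no descendant of Neighborhood in the set): holds — descendants of Neighborhood are {Motivation}; none are in {PeerGroup}.
Condition 2 (every backdoor path blocked by {PeerGroup}):
  P1: blocked at collider ClassSize (neither it nor any descendant is in the conditioning set).
  P2: open — no interior node is in the conditioning set.
  P3: blocked at fork node PeerGroup ∈ conditioning set.
  P4: blocked at fork node PeerGroup ∈ conditioning set.
{PeerGroup} does not satisfy the backdoor criterion.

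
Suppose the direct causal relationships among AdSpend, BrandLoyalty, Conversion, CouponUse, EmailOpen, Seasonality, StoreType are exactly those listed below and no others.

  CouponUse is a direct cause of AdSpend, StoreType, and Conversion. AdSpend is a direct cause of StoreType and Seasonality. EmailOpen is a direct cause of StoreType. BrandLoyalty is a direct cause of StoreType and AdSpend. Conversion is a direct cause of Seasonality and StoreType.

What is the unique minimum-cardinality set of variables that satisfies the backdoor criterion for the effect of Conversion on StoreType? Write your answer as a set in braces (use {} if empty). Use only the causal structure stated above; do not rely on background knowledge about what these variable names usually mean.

{CouponUse}

Variables eligible for adjustment (non-descendants of Conversion, excluding Conversion and StoreType): {AdSpend, BrandLoyalty, CouponUse, EmailOpen}.
Backdoor paths from Conversion to StoreType:
  P1: Conversion <- CouponUse -> AdSpend <- BrandLoyalty -> StoreType
  P2: Conversion <- CouponUse -> AdSpend -> StoreType
  P3: Conversion <- CouponUse -> StoreType
The empty set is not sufficient: P2 (Conversion <- CouponUse -> AdSpend -> StoreType) has no collider blocking it and no conditioned non-collider, so it is open.
Try {CouponUse}:
  P1: blocked at fork node CouponUse ∈ conditioning set.
  P2: blocked at fork node CouponUse ∈ conditioning set.
  P3: blocked at fork node CouponUse ∈ conditioning set.
{CouponUse} contains no descendant of Conversion and blocks every backdoor path.
No other singleton works — e.g. {EmailOpen} leaves P2 open — so {CouponUse} is the unique smallest valid adjustment set.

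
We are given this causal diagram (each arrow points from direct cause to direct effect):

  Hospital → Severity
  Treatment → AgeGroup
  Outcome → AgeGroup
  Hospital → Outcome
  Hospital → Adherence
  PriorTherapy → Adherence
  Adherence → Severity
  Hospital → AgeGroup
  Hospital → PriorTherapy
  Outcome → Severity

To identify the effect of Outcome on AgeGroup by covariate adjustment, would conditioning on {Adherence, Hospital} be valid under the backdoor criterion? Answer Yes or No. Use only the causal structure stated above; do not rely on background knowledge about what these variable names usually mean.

Yes

Backdoor paths from Outcome to AgeGroup (paths whose first edge points into Outcome):
  P1: Outcome <- Hospital -> AgeGroup
Condition 1 (no descendant of Outcome in the set): holds — descendants of Outcome are {AgeGroup, Severity}; none are in {Adherence, Hospital}.
Condition 2 (every backdoor path blocked by {Adherence, Hospital}):
  P1: blocked at fork node Hospital ∈ conditioning set.
{Adherence, Hospital} satisfies the backdoor criterion.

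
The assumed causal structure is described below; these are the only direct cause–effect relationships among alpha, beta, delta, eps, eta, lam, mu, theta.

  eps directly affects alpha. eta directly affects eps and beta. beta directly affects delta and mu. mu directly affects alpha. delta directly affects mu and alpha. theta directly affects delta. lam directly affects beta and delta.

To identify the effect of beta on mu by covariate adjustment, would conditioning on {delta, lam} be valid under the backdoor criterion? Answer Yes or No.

No

Backdoor paths from beta to mu (paths whose first edge points into beta):
  P1: beta <- eta -> eps -> alpha <- delta -> mu
  P2: beta <- eta -> eps -> alpha <- mu
  P3: beta <- lam -> delta -> mu
  P4: beta <- lam -> delta -> alpha <- mu
Condition 1 (no descendant of beta in the set): FAILS — delta is a descendant of beta.
Condition 2 (every backdoor path blocked by {delta, lam}):
  P1: blocked at collider alpha (neither it nor any descendant is in the conditioning set).
  P2: blocked at collider alpha (neither it nor any descendant is in the conditioning set).
  P3: blocked at fork node lam ∈ conditioning set.
  P4: blocked at fork node lam ∈ conditioning set.
{delta, lam} does not satisfy the backdoor criterion.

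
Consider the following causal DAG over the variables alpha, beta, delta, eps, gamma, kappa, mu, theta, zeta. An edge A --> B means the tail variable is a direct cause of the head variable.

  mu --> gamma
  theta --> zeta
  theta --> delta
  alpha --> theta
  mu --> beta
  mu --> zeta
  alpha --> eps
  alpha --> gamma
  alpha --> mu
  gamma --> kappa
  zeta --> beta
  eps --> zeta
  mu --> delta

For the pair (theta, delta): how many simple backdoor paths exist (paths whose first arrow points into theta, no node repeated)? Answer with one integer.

4

A backdoor path from theta to delta is any simple undirected path whose first edge points into theta (i.e. leaves theta via a parent).
Parents of theta: {alpha}.
Enumerating:
  P1: theta <- alpha -> mu -> delta
  P2: theta <- alpha -> eps -> zeta <- mu -> delta
  P3: theta <- alpha -> eps -> zeta -> beta <- mu -> delta
  P4: theta <- alpha -> gamma <- mu -> delta
That exhausts the simple backdoor paths. Count: 4.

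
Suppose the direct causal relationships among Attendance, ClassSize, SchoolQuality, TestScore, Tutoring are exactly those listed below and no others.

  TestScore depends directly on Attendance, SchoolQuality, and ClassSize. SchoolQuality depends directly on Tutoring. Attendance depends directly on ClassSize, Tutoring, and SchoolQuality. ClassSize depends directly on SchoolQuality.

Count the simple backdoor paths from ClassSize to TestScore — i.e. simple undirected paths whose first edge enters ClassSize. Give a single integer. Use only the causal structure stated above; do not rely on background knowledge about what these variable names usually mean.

A backdoor path from ClassSize to TestScore is any simple undirected path whose first edge points into ClassSize (i.e. leaves ClassSize via a parent).
Parents of ClassSize: {SchoolQuality}.
Enumerating:
  P1: ClassSize <- SchoolQuality <- Tutoring -> Attendance -> TestScore
  P2: ClassSize <- SchoolQuality -> Attendance -> TestScore
  P3: ClassSize <- SchoolQuality -> TestScore
That exhausts the simple backdoor paths. Count: 3.

3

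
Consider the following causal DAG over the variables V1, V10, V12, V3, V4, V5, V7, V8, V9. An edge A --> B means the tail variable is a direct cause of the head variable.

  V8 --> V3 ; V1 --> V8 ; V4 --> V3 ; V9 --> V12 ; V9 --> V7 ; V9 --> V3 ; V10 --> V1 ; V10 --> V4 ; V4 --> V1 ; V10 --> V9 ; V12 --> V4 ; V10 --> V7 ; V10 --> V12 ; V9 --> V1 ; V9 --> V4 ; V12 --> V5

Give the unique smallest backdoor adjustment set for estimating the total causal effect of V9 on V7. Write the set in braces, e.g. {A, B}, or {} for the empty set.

{V10}

Variables eligible for adjustment (non-descendants of V9, excluding V9 and V7): {V10}.
Backdoor paths from V9 to V7:
  P1: V9 <- V10 -> V7
The empty set is not sufficient: P1 (V9 <- V10 -> V7) has no collider blocking it and no conditioned non-collider, so it is open.
Try {V10}:
  P1: blocked at fork node V10 ∈ conditioning set.
{V10} contains no descendant of V9 and blocks every backdoor path.
{V10} is the unique smallest valid adjustment set.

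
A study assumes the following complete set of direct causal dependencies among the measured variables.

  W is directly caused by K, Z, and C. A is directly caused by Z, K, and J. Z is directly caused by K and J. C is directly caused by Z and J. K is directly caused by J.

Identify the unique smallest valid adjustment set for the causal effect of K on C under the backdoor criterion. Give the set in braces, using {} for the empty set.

Variables eligible for adjustment (non-descendants of K, excluding K and C): {J}.
Backdoor paths from K to C:
  P1: K <- J -> Z -> C
  P2: K <- J -> Z -> W <- C
  P3: K <- J -> C
  P4: K <- J -> A <- Z -> C
  P5: K <- J -> A <- Z -> W <- C
The empty set is not sufficient: P1 (K <- J -> Z -> C) has no collider blocking it and no conditioned non-collider, so it is open.
Try {J}:
  P1: blocked at fork node J ∈ conditioning set.
  P2: blocked at fork node J ∈ conditioning set.
  P3: blocked at fork node J ∈ conditioning set.
  P4: blocked at fork node J ∈ conditioning set.
  P5: blocked at fork node J ∈ conditioning set.
{J} contains no descendant of K and blocks every backdoor path.
{J} is the unique smallest valid adjustment set.

{J}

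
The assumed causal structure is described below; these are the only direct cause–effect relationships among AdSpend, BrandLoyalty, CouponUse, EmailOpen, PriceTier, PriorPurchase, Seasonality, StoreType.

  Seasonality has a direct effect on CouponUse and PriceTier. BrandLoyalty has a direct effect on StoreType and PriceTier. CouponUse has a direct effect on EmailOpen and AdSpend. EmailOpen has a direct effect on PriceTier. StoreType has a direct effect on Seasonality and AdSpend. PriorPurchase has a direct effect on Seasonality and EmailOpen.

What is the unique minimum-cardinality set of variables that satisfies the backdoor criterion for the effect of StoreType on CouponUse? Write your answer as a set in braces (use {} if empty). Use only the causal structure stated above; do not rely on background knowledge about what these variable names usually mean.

Variables eligible for adjustment (non-descendants of StoreType, excluding StoreType and CouponUse): {BrandLoyalty, PriorPurchase}.
Backdoor paths from StoreType to CouponUse:
  P1: StoreType <- BrandLoyalty -> PriceTier <- Seasonality <- PriorPurchase -> EmailOpen <- CouponUse
  P2: StoreType <- BrandLoyalty -> PriceTier <- Seasonality -> CouponUse
  P3: StoreType <- BrandLoyalty -> PriceTier <- EmailOpen <- PriorPurchase -> Seasonality -> CouponUse
  P4: StoreType <- BrandLoyalty -> PriceTier <- EmailOpen <- CouponUse
Each backdoor path contains an unconditioned collider, so every path is already blocked with the empty conditioning set:
  P1: blocked at collider PriceTier (neither it nor any descendant is in the conditioning set).
  P2: blocked at collider PriceTier (neither it nor any descendant is in the conditioning set).
  P3: blocked at collider PriceTier (neither it nor any descendant is in the conditioning set).
  P4: blocked at collider PriceTier (neither it nor any descendant is in the conditioning set).
The empty set is therefore the unique smallest valid set.

{}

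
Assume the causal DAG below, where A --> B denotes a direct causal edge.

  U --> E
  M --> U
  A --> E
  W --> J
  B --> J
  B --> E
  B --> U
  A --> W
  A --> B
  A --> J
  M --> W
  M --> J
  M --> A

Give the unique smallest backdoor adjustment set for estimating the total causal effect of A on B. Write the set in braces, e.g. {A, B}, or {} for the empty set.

Variables eligible for adjustment (non-descendants of A, excluding A and B): {M}.
Backdoor paths from A to B:
  P1: A <- M -> W -> J <- B
  P2: A <- M -> U <- B
  P3: A <- M -> U -> E <- B
  P4: A <- M -> J <- B
Each backdoor path contains an unconditioned collider, so every path is already blocked with the empty conditioning set:
  P1: blocked at collider J (neither it nor any descendant is in the conditioning set).
  P2: blocked at collider U (neither it nor any descendant is in the conditioning set).
  P3: blocked at collider E (neither it nor any descendant is in the conditioning set).
  P4: blocked at collider J (neither it nor any descendant is in the conditioning set).
The empty set is therefore the unique smallest valid set.

{}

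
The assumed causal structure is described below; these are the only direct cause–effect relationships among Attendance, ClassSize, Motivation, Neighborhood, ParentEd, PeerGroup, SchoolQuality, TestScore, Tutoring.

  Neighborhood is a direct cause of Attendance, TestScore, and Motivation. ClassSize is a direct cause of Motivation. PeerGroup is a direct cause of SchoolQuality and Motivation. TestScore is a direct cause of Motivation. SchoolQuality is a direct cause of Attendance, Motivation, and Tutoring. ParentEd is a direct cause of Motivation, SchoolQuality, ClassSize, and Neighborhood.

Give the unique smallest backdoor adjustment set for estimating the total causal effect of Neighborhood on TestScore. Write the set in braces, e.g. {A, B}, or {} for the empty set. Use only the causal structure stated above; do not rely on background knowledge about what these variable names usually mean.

Variables eligible for adjustment (non-descendants of Neighborhood, excluding Neighborhood and TestScore): {ClassSize, ParentEd, PeerGroup, SchoolQuality, Tutoring}.
Backdoor paths from Neighborhood to TestScore:
  P1: Neighborhood <- ParentEd -> ClassSize -> Motivation <- TestScore
  P2: Neighborhood <- ParentEd -> SchoolQuality <- PeerGroup -> Motivation <- TestScore
  P3: Neighborhood <- ParentEd -> SchoolQuality -> Motivation <- TestScore
  P4: Neighborhood <- ParentEd -> Motivation <- TestScore
Each backdoor path contains an unconditioned collider, so every path is already blocked with the empty conditioning set:
  P1: blocked at collider Motivation (neither it nor any descendant is in the conditioning set).
  P2: blocked at collider SchoolQuality (neither it nor any descendant is in the conditioning set).
  P3: blocked at collider Motivation (neither it nor any descendant is in the conditioning set).
  P4: blocked at collider Motivation (neither it nor any descendant is in the conditioning set).
The empty set is therefore the unique smallest valid set.

{}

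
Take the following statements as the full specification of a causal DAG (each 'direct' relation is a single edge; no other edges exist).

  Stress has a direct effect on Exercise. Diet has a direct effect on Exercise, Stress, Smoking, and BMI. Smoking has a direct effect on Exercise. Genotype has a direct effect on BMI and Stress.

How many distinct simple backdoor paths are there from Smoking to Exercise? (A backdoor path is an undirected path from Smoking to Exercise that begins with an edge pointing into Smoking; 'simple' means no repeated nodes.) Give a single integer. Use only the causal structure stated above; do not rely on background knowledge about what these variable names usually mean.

A backdoor path from Smoking to Exercise is any simple undirected path whose first edge points into Smoking (i.e. leaves Smoking via a parent).
Parents of Smoking: {Diet}.
Enumerating:
  P1: Smoking <- Diet -> BMI <- Genotype -> Stress -> Exercise
  P2: Smoking <- Diet -> Stress -> Exercise
  P3: Smoking <- Diet -> Exercise
That exhausts the simple backdoor paths. Count: 3.

3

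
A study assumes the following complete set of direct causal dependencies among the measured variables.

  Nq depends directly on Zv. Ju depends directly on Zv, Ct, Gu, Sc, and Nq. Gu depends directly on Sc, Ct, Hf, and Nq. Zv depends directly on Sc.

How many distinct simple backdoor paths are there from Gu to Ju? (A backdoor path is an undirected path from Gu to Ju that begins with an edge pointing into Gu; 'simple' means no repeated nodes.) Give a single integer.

A backdoor path from Gu to Ju is any simple undirected path whose first edge points into Gu (i.e. leaves Gu via a parent).
Parents of Gu: {Ct, Hf, Nq, Sc}.
Enumerating:
  P1: Gu <- Sc -> Zv -> Nq -> Ju
  P2: Gu <- Sc -> Zv -> Ju
  P3: Gu <- Sc -> Ju
  P4: Gu <- Nq <- Zv <- Sc -> Ju
  P5: Gu <- Nq <- Zv -> Ju
  P6: Gu <- Nq -> Ju
  P7: Gu <- Ct -> Ju
That exhausts the simple backdoor paths. Count: 7.

7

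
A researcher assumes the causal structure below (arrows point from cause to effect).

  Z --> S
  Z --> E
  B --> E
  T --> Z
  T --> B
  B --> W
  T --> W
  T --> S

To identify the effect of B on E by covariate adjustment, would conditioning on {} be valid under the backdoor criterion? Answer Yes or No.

Backdoor paths from B to E (paths whose first edge points into B):
  P1: B <- T -> Z -> E
  P2: B <- T -> S <- Z -> E
Condition 1 (no descendant of B in the set): holds — descendants of B are {E, W}; none are in {}.
Condition 2 (every backdoor path blocked by {}):
  P1: open — no interior node is in the conditioning set.
  P2: blocked at collider S (neither it nor any descendant is in the conditioning set).
{} does not satisfy the backdoor criterion.

No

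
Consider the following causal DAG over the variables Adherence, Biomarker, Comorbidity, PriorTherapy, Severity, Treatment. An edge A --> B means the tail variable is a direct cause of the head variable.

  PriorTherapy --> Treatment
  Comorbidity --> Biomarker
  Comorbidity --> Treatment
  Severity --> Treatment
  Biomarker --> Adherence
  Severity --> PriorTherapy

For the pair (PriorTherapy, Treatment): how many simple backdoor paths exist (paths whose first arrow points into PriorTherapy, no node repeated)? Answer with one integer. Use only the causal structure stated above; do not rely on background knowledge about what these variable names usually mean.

A backdoor path from PriorTherapy to Treatment is any simple undirected path whose first edge points into PriorTherapy (i.e. leaves PriorTherapy via a parent).
Parents of PriorTherapy: {Severity}.
Enumerating:
  P1: PriorTherapy <- Severity -> Treatment
That exhausts the simple backdoor paths. Count: 1.

1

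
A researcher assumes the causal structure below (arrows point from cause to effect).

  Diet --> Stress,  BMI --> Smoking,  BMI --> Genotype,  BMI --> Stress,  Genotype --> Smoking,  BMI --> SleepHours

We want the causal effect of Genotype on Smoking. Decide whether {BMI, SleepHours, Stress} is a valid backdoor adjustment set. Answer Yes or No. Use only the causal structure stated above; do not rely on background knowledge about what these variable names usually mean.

Backdoor paths from Genotype to Smoking (paths whose first edge points into Genotype):
  P1: Genotype <- BMI -> Smoking
Condition 1 (no descendant of Genotype in the set): holds — descendants of Genotype are {Smoking}; none are in {BMI, SleepHours, Stress}.
Condition 2 (every backdoor path blocked by {BMI, SleepHours, Stress}):
  P1: blocked at fork node BMI ∈ conditioning set.
{BMI, SleepHours, Stress} satisfies the backdoor criterion.

Yes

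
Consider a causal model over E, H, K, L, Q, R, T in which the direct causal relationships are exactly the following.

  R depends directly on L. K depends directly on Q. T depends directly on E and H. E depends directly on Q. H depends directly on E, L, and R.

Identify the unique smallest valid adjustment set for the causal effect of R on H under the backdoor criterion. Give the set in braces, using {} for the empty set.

{L}

Variables eligible for adjustment (non-descendants of R, excluding R and H): {E, K, L, Q}.
Backdoor paths from R to H:
  P1: R <- L -> H
The empty set is not sufficient: P1 (R <- L -> H) has no collider blocking it and no conditioned non-collider, so it is open.
Try {L}:
  P1: blocked at fork node L ∈ conditioning set.
{L} contains no descendant of R and blocks every backdoor path.
No other singleton works — e.g. {Q} leaves P1 open — so {L} is the unique smallest valid adjustment set.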